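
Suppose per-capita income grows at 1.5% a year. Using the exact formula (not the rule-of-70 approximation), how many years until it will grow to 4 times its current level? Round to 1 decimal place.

93.1 years

t = ln(4) / ln(1 + 0.015) = 1.3863 / 0.014889 ≈ 93.11.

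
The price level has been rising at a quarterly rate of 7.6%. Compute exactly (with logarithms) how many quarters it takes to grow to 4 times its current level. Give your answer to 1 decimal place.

18.9 quarters

t = ln(4) / ln(1 + 0.076) = 1.3863 / 0.073250 ≈ 18.93.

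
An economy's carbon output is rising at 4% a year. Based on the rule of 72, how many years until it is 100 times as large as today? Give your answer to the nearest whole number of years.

At 4% it doubles every 72/4 ≈ 18.00 years.
100× is log₂ 100 ≈ 6.64 doublings, so ≈ 6.64 × 18.00 = 120 years.

≈ 120 years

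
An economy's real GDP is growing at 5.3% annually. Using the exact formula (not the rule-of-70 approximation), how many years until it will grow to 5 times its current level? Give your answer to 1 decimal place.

t = ln(5) / ln(1 + 0.053) = 1.6094 / 0.051643 ≈ 31.16.

31.2 years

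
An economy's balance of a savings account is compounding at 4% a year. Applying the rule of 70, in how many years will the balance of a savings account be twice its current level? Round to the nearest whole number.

Doubling time ≈ 70 / 4 = 17.50 years.

about 18 years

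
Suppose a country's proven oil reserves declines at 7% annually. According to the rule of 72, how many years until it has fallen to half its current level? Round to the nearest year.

approximately 10 years

Halving time ≈ 72 / 7 = 10.29 → 10 years.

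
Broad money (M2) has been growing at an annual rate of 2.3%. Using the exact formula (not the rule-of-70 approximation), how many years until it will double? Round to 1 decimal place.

30.5 years

t = ln(2) / ln(1 + 0.023) = 0.6931 / 0.022739 ≈ 30.48.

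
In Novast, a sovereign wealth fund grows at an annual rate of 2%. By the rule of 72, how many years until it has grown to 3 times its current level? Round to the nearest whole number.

Doubling time ≈ 72/2 = 36.00 years.
Reaching 3× takes log₂(3) ≈ 1.58 doublings.
1.58 × 36.00 ≈ 57 years.

approximately 57 years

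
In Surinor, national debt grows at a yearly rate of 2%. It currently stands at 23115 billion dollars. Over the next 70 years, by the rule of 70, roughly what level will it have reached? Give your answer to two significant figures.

≈ 92000 billion dollars

It doubles every 70/2 ≈ 35.00 years, so 70 years is 2.00 doublings.
2^2.00 ≈ 4.00; 23115 × 4.00 ≈ 92000 billion dollars.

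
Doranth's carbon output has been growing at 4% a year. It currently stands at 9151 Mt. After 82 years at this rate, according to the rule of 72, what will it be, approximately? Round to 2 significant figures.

around 220000 Mt

It doubles every 72/4 ≈ 18.00 years, so 82 years is 4.56 doublings.
2^4.56 ≈ 23.59; 9151 × 23.59 ≈ 220000 Mt.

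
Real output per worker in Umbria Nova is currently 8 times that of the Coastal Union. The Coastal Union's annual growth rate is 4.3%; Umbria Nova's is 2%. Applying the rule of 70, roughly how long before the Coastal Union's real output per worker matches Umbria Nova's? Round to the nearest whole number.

about 91 years

The growth-rate gap is 4.3% − 2% = 2.3 percentage points.
So the ratio between them halves every 70/2.3 ≈ 30.43 years.
An 8 times gap closes after 3 halvings: 3 × 30.43 ≈ 91 years.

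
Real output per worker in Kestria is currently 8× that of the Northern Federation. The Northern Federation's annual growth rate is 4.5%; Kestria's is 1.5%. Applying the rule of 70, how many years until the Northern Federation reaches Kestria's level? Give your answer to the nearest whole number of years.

The growth-rate gap is 4.5% − 1.5% = 3 percentage points.
So the ratio between them halves every 70/3 ≈ 23.33 years.
An 8× gap closes after 3 halvings: 3 × 23.33 ≈ 70 years.

approximately 70 years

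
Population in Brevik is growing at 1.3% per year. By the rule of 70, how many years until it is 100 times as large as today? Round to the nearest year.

≈ 358 years

Doubling time ≈ 70/1.3 = 53.85 years.
Reaching 100× takes log₂(100) ≈ 6.64 doublings.
6.64 × 53.85 ≈ 358 years.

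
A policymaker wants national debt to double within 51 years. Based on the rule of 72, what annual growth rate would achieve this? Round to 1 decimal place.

roughly 1.4%

72 / 51 ≈ 1.41, so about 1.4% annually.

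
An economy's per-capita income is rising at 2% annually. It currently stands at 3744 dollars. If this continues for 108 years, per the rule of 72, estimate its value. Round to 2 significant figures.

It doubles every 72/2 ≈ 36.00 years, so 108 years is 3.00 doublings.
2^3.00 ≈ 8.00; 3744 × 8.00 ≈ 30000 dollars.

around 30000 dollars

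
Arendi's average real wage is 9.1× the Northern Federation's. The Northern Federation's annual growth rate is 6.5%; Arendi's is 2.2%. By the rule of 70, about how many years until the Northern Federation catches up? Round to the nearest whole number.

What matters is the difference: 4.3 pp.
Rule of 70 on the gap: the ratio halves every 70/4.3 ≈ 16.28 years.
A 9.1× gap takes log₂(9.1) ≈ 3.19 halvings to close: 3.19 × 16.28 ≈ 52 years.

≈ 52 years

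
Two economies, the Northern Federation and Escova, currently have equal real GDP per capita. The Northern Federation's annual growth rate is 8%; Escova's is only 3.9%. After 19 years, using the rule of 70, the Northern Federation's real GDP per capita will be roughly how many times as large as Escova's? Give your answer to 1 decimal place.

the Northern Federation pulls ahead at 4.1 pp per year, so the ratio doubles every 70/4.1 ≈ 17.07 years.
In 19 years that's 1.11 doublings: 2^1.11 ≈ 2.2.

≈ 2.2 times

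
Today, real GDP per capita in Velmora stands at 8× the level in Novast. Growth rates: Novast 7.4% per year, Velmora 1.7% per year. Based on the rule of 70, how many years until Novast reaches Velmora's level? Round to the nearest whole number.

Novast gains on Velmora at 7.4% − 1.7% = 5.7 points a year.
At that relative rate the gap halves every 70/5.7 ≈ 12.28 years.
An 8× gap closes after 3 halvings: 3 × 12.28 ≈ 37 years.

around 37 years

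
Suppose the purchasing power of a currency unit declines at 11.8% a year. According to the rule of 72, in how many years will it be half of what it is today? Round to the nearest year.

around 6 years

Halving time ≈ 72 / 11.8 = 6.10 → 6 years.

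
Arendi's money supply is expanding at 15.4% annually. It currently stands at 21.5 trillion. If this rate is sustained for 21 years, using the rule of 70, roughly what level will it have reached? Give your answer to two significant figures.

about 530 trillion

Doubling time ≈ 70/15.4 = 4.55 years.
21 years is 21/4.55 ≈ 4.62 doublings, a factor of 2^4.62 ≈ 24.59.
21.5 × 24.59 ≈ 530 trillion.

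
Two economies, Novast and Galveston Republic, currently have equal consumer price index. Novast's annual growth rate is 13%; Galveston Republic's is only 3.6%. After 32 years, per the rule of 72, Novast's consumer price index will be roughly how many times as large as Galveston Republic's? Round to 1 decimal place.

Novast pulls ahead at 9.4 pp per year, so the ratio doubles every 72/9.4 ≈ 7.66 years.
In 32 years that's 4.18 doublings: 2^4.18 ≈ 18.1.

18.1 times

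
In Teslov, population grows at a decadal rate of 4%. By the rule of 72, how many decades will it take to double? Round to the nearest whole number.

72/4 ≈ 18.00, so it doubles roughly every 18 decades.

roughly 18 decades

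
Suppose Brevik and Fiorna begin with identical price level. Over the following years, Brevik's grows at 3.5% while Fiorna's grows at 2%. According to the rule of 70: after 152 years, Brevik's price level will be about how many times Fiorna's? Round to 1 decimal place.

Rate gap = 3.5% − 2% = 1.5 points.
The ratio doubles every 70/1.5 ≈ 46.67 years.
152/46.67 ≈ 3.26 doublings → ratio ≈ 2^3.26 ≈ 9.6.

9.6 times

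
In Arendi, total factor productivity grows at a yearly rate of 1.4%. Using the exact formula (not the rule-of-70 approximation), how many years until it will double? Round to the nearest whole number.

50 years

t = ln(2) / ln(1 + 0.014) = 0.6931 / 0.013903 ≈ 49.85.
≈ 50 years.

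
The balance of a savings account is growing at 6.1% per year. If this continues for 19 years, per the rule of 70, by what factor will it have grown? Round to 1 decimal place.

Doubles every ≈ 11.48 years (70/6.1).
19 years is 1.66 doublings; 2^1.66 ≈ 3.2×.

roughly 3.2 times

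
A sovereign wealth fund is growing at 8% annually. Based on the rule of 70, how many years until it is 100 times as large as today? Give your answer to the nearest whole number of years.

roughly 58 years

One doubling takes 70/8 = 8.75 years.
Reaching 100× takes log₂(100) ≈ 6.64 doublings.
6.64 × 8.75 ≈ 58 years.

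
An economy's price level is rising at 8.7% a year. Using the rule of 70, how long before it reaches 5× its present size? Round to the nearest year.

One doubling takes 70/8.7 = 8.05 years.
Reaching 5× takes log₂(5) ≈ 2.32 doublings.
2.32 × 8.05 ≈ 19 years.

around 19 years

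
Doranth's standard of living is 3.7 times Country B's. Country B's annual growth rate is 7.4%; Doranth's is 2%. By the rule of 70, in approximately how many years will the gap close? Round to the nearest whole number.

The growth-rate gap is 7.4% − 2% = 5.4 percentage points.
So the ratio between them halves every 70/5.4 ≈ 12.96 years.
A 3.7 times gap takes log₂(3.7) ≈ 1.89 halvings to close: 1.89 × 12.96 ≈ 24 years.

around 24 years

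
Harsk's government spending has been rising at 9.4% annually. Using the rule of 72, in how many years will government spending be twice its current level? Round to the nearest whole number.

72/9.4 ≈ 7.66, so it doubles roughly every 8 years.

approximately 8 years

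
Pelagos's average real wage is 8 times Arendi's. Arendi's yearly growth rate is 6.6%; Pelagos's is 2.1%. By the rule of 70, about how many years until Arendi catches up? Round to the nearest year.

What matters is the difference: 4.5 pp.
Rule of 70 on the gap: the ratio halves every 70/4.5 ≈ 15.56 years.
An 8 times gap closes after 3 halvings: 3 × 15.56 ≈ 47 years.

about 47 years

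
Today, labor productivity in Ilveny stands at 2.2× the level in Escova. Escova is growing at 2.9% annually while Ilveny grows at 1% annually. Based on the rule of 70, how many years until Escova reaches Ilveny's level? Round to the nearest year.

The growth-rate gap is 2.9% − 1% = 1.9 percentage points.
So the ratio between them halves every 70/1.9 ≈ 36.84 years.
A 2.2× gap takes log₂(2.2) ≈ 1.14 halvings to close: 1.14 × 36.84 ≈ 42 years.

42 years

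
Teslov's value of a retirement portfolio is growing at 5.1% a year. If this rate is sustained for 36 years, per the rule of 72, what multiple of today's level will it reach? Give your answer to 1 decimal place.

Doubling time ≈ 72/5.1 = 14.12 years.
36 years / 14.12 ≈ 2.55 doublings → factor 2^2.55 ≈ 5.9.

about 5.9 times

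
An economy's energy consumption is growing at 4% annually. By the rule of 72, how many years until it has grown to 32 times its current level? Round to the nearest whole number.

approximately 90 years

One doubling takes 72/4 = 18.00 years.
Getting to 32× needs 5 doublings: 5 × 18.00 ≈ 90 years.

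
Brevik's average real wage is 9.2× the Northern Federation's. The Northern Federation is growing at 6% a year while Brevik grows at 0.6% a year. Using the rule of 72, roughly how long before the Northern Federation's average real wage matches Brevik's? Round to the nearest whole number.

The growth-rate gap is 6% − 0.6% = 5.4 percentage points.
So the ratio between them halves every 72/5.4 ≈ 13.33 years.
A 9.2× gap takes log₂(9.2) ≈ 3.20 halvings to close: 3.20 × 13.33 ≈ 43 years.

about 43 years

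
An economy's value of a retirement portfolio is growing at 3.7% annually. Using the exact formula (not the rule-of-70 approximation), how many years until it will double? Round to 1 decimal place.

t = ln(2) / ln(1 + 0.037) = 0.6931 / 0.036332 ≈ 19.08.

19.1 years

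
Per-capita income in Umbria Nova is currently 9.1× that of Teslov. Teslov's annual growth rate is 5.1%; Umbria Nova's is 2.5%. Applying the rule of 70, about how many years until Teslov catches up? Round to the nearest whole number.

Teslov gains on Umbria Nova at 5.1% − 2.5% = 2.6 points a year.
At that relative rate the gap halves every 70/2.6 ≈ 26.92 years.
A 9.1× gap takes log₂(9.1) ≈ 3.19 halvings to close: 3.19 × 26.92 ≈ 86 years.

roughly 86 years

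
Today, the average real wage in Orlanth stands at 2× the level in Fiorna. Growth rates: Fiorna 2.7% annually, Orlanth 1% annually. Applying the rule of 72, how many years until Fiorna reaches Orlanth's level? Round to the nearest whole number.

The growth-rate gap is 2.7% − 1% = 1.7 percentage points.
So the ratio between them halves every 72/1.7 ≈ 42.35 years.
A 2× gap closes after 1 halving: 1 × 42.35 ≈ 42 years.

approximately 42 years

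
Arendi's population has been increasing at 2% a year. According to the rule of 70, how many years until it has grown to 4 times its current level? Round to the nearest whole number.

around 70 years

One doubling takes 70/2 = 35.00 years.
4 = 2^2, so 2 doublings → 70 years.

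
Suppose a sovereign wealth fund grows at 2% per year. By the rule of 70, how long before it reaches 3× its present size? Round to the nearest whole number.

Doubling time ≈ 70/2 = 35.00 years.
Reaching 3× takes log₂(3) ≈ 1.58 doublings.
1.58 × 35.00 ≈ 55 years.

about 55 years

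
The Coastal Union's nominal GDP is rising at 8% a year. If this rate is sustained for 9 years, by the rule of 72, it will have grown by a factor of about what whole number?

about 2 times

72/8 ≈ 9.00 years per doubling.
9 years fits 1 doubling: 2^1 = 2.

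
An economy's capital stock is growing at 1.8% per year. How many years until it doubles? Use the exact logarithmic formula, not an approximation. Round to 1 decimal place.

38.9 years

t = ln(2) / ln(1 + 0.018) = 0.6931 / 0.017840 ≈ 38.85.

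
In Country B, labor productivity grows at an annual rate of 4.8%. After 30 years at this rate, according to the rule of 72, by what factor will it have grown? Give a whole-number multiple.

4 times

At 4.8% one doubling takes ≈ 15.00 years; 30 years is 2 of them, so ×4.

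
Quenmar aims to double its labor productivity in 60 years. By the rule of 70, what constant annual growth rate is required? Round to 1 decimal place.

70 / 60 ≈ 1.17, so about 1.2% a year.

approximately 1.2% a year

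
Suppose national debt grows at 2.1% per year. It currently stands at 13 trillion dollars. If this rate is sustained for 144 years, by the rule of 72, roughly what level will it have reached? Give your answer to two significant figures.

approximately 240 trillion dollars

Doubling time ≈ 72/2.1 = 34.29 years.
144 years is 144/34.29 ≈ 4.20 doublings, a factor of 2^4.20 ≈ 18.38.
13 × 18.38 ≈ 240 trillion dollars.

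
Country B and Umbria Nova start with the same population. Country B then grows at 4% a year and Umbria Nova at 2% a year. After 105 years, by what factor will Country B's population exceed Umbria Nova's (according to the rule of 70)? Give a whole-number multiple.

around 8 times

Country B pulls ahead at 2 pp per year, so the ratio doubles every 70/2 ≈ 35.00 years.
In 105 years that's 3.00 doublings: 2^3.00 ≈ 8.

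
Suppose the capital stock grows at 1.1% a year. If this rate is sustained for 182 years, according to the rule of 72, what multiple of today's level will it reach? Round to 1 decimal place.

Doubling time ≈ 72/1.1 = 65.45 years.
182 years / 65.45 ≈ 2.78 doublings → factor 2^2.78 ≈ 6.9.

about 6.9 times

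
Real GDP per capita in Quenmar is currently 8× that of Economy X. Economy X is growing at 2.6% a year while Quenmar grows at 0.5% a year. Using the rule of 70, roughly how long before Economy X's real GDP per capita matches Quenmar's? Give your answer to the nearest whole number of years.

The growth-rate gap is 2.6% − 0.5% = 2.1 percentage points.
So the ratio between them halves every 70/2.1 ≈ 33.33 years.
An 8× gap closes after 3 halvings: 3 × 33.33 ≈ 100 years.

100 years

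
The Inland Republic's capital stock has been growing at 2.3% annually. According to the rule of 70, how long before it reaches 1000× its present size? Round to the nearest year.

Doubling time ≈ 70/2.3 = 30.43 years.
Reaching 1000× takes log₂(1000) ≈ 9.97 doublings.
9.97 × 30.43 ≈ 303 years.

roughly 303 years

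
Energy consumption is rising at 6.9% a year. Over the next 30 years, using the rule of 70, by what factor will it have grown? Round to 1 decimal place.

about 7.8 times

Doubles every ≈ 10.14 years (70/6.9).
30 years is 2.96 doublings; 2^2.96 ≈ 7.8×.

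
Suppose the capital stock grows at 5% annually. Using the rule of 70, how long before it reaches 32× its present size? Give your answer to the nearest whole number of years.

≈ 70 years

At 5% it doubles every 70/5 ≈ 14.00 years.
Getting to 32× needs 5 doublings: 5 × 14.00 ≈ 70 years.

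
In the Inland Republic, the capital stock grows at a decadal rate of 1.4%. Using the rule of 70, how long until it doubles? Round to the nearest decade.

Doubling time ≈ 70 / 1.4 = 50.00 decades.

approximately 50 decades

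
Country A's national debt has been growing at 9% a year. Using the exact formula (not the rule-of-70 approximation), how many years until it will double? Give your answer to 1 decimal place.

t = ln(2) / ln(1 + 0.09) = 0.6931 / 0.086178 ≈ 8.04.

8.0 years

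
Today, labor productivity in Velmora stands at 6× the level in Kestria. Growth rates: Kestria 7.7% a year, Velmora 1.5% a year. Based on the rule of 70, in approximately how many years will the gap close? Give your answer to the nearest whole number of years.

The growth-rate gap is 7.7% − 1.5% = 6.2 percentage points.
So the ratio between them halves every 70/6.2 ≈ 11.29 years.
A 6× gap takes log₂(6) ≈ 2.58 halvings to close: 2.58 × 11.29 ≈ 29 years.

≈ 29 years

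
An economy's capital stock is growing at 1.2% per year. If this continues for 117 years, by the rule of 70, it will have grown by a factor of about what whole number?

Doubling time ≈ 70/1.2 = 58.33 years.
117/58.33 ≈ 2 doublings, so about 2^2 = 4×.

around 4 times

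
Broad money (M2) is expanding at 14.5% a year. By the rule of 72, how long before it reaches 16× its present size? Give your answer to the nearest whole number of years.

One doubling takes 72/14.5 = 4.97 years.
Getting to 16× needs 4 doublings: 4 × 4.97 ≈ 20 years.

≈ 20 years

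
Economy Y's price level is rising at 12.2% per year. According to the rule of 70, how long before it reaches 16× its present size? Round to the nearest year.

≈ 23 years

At 12.2% it doubles every 70/12.2 ≈ 5.74 years.
16× is 4 doublings, so 4 × 5.74 ≈ 23 years.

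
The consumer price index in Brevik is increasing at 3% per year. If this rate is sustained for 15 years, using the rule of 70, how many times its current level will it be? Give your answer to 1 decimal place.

Doubles every ≈ 23.33 years (70/3).
15 years is 0.64 doublings; 2^0.64 ≈ 1.6×.

≈ 1.6 times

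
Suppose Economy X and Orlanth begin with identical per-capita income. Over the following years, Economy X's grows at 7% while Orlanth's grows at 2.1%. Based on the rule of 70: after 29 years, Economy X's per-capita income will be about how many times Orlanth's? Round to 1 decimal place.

approximately 4.1 times

Economy X pulls ahead at 4.9 pp per year, so the ratio doubles every 70/4.9 ≈ 14.29 years.
In 29 years that's 2.03 doublings: 2^2.03 ≈ 4.1.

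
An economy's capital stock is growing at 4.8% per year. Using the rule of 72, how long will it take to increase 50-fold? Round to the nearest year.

about 85 years

One doubling takes 72/4.8 = 15.00 years.
50× is log₂ 50 ≈ 5.64 doublings, so ≈ 5.64 × 15.00 = 85 years.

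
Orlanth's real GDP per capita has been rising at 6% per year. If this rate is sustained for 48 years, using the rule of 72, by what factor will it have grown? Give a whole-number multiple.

around 16 times

At 6% one doubling takes ≈ 12.00 years; 48 years is 4 of them, so ×16.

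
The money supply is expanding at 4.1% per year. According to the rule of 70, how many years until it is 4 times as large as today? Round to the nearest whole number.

≈ 34 years

One doubling takes 70/4.1 = 17.07 years.
4× is 2 doublings, so 2 × 17.07 ≈ 34 years.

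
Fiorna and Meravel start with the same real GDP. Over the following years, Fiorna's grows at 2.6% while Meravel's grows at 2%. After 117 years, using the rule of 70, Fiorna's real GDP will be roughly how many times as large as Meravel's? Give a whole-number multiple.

Fiorna pulls ahead at 0.6 pp per year, so the ratio doubles every 70/0.6 ≈ 116.67 years.
In 117 years that's 1.00 doublings: 2^1.00 ≈ 2.

about 2 times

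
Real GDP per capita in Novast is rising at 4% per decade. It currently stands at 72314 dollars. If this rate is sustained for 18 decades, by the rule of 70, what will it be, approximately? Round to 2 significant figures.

Doubling time ≈ 70/4 = 17.50 decades.
18 decades is 18/17.50 ≈ 1.03 doublings, a factor of 2^1.03 ≈ 2.04.
72314 × 2.04 ≈ 150000 dollars.

≈ 150000 dollars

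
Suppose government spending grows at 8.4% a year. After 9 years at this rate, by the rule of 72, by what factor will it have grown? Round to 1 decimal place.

≈ 2.1 times

Doubling time ≈ 72/8.4 = 8.57 years.
9 years / 8.57 ≈ 1.05 doublings → factor 2^1.05 ≈ 2.1.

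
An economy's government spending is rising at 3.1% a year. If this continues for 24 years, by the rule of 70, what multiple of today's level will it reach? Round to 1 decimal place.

Doubling time ≈ 70/3.1 = 22.58 years.
24 years / 22.58 ≈ 1.06 doublings → factor 2^1.06 ≈ 2.1.

approximately 2.1 times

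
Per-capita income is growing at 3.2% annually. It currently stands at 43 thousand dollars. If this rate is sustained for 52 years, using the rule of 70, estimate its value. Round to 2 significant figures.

Doubling time ≈ 70/3.2 = 21.88 years.
52 years is 52/21.88 ≈ 2.38 doublings, a factor of 2^2.38 ≈ 5.21.
43 × 5.21 ≈ 220 thousand dollars.

around 220 thousand dollars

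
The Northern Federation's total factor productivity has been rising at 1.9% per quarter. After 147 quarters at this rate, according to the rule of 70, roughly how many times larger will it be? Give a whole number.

approximately 16 times

At 1.9% one doubling takes ≈ 36.84 quarters; 147 quarters is 4 of them, so ×16.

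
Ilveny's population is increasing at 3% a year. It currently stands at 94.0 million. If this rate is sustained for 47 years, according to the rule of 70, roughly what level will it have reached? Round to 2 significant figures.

It doubles every 70/3 ≈ 23.33 years, so 47 years is 2.01 doublings.
2^2.01 ≈ 4.03; 94.0 × 4.03 ≈ 380 million.

roughly 380 million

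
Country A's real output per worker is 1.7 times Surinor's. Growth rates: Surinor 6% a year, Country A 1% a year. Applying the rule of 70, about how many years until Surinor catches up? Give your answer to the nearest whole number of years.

approximately 11 years

The growth-rate gap is 6% − 1% = 5 percentage points.
So the ratio between them halves every 70/5 ≈ 14.00 years.
A 1.7 times gap takes log₂(1.7) ≈ 0.77 halvings to close: 0.77 × 14.00 ≈ 11 years.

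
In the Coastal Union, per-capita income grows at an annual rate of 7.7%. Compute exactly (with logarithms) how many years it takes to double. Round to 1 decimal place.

t = ln(2) / ln(1 + 0.077) = 0.6931 / 0.074179 ≈ 9.34.

9.3 years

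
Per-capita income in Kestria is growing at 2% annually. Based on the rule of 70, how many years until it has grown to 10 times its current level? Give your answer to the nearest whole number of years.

about 116 years

One doubling takes 70/2 = 35.00 years.
10× is log₂ 10 ≈ 3.32 doublings, so ≈ 3.32 × 35.00 = 116 years.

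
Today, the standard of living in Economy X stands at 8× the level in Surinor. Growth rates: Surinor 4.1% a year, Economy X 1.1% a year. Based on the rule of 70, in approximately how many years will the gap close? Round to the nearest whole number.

around 70 years

Surinor gains on Economy X at 4.1% − 1.1% = 3 points a year.
At that relative rate the gap halves every 70/3 ≈ 23.33 years.
An 8× gap closes after 3 halvings: 3 × 23.33 ≈ 70 years.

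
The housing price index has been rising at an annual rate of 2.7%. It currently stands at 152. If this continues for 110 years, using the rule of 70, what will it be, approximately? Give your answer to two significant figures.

2900

Doubling time ≈ 70/2.7 = 25.93 years.
110 years is 110/25.93 ≈ 4.24 doublings, a factor of 2^4.24 ≈ 18.90.
152 × 18.90 ≈ 2900.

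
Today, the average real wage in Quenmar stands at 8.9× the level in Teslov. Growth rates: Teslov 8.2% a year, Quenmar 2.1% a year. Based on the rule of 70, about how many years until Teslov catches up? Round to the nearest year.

What matters is the difference: 6.1 pp.
Rule of 70 on the gap: the ratio halves every 70/6.1 ≈ 11.48 years.
An 8.9× gap takes log₂(8.9) ≈ 3.15 halvings to close: 3.15 × 11.48 ≈ 36 years.

about 36 years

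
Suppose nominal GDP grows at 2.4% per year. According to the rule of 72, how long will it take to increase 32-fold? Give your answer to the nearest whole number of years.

At 2.4% it doubles every 72/2.4 ≈ 30.00 years.
Getting to 32× needs 5 doublings: 5 × 30.00 ≈ 150 years.

roughly 150 years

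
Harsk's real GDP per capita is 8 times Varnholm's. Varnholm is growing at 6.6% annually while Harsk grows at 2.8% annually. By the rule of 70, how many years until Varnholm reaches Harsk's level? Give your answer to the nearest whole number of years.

approximately 55 years

Varnholm gains on Harsk at 6.6% − 2.8% = 3.8 points a year.
At that relative rate the gap halves every 70/3.8 ≈ 18.42 years.
An 8 times gap closes after 3 halvings: 3 × 18.42 ≈ 55 years.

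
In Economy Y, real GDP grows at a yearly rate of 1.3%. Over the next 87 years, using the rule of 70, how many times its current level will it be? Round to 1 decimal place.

roughly 3.1 times

Doubles every ≈ 53.85 years (70/1.3).
87 years is 1.62 doublings; 2^1.62 ≈ 3.1×.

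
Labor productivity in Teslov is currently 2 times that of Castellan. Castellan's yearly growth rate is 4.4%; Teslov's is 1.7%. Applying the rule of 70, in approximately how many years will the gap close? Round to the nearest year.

about 26 years

Castellan gains on Teslov at 4.4% − 1.7% = 2.7 points a year.
At that relative rate the gap halves every 70/2.7 ≈ 25.93 years.
A 2 times gap closes after 1 halving: 1 × 25.93 ≈ 26 years.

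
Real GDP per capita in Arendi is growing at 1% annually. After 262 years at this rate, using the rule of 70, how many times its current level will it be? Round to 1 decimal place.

Doubling time ≈ 70/1 = 70.00 years.
262 years / 70.00 ≈ 3.74 doublings → factor 2^3.74 ≈ 13.4.

13.4 times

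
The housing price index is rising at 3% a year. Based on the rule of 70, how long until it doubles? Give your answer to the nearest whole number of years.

23 years

70/3 ≈ 23.33, so it doubles roughly every 23 years.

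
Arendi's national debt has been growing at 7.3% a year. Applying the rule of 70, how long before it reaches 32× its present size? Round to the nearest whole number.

One doubling takes 70/7.3 = 9.59 years.
32× is 5 doublings, so 5 × 9.59 ≈ 48 years.

approximately 48 years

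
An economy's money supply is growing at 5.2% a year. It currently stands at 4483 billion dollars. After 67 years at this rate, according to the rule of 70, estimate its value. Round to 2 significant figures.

≈ 140000 billion dollars

It doubles every 70/5.2 ≈ 13.46 years, so 67 years is 4.98 doublings.
2^4.98 ≈ 31.56; 4483 × 31.56 ≈ 140000 billion dollars.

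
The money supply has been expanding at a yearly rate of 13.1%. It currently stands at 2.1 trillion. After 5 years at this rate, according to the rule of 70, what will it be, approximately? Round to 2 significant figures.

It doubles every 70/13.1 ≈ 5.34 years, so 5 years is 0.94 doublings.
2^0.94 ≈ 1.92; 2.1 × 1.92 ≈ 4.0 trillion.

about 4.0 trillion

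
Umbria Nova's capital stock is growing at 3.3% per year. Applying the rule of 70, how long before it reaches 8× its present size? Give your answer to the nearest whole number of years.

about 64 years

At 3.3% it doubles every 70/3.3 ≈ 21.21 years.
8 = 2^3, so 3 doublings → 64 years.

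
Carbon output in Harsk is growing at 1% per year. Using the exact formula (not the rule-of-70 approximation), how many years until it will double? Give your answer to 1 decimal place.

t = ln(2) / ln(1 + 0.01) = 0.6931 / 0.009950 ≈ 69.66.

69.7 years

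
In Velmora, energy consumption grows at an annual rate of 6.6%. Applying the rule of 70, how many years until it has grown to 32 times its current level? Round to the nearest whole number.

At 6.6% it doubles every 70/6.6 ≈ 10.61 years.
32 = 2^5, so 5 doublings → 53 years.

≈ 53 years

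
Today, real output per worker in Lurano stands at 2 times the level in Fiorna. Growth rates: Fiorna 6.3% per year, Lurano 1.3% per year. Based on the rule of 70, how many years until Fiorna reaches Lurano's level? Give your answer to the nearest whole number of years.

≈ 14 years

What matters is the difference: 5 pp.
Rule of 70 on the gap: the ratio halves every 70/5 ≈ 14.00 years.
A 2 times gap closes after 1 halving: 1 × 14.00 ≈ 14 years.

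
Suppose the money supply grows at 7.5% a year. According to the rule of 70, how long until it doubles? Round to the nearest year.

At 7.5%, doubling takes about 70/7.5 = 9.33 years.

around 9 years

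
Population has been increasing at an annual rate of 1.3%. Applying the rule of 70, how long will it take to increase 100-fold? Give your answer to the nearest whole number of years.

One doubling takes 70/1.3 = 53.85 years.
Reaching 100× takes log₂(100) ≈ 6.64 doublings.
6.64 × 53.85 ≈ 358 years.

roughly 358 years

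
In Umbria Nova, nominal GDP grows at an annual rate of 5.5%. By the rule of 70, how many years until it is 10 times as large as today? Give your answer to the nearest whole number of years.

around 42 years

At 5.5% it doubles every 70/5.5 ≈ 12.73 years.
Reaching 10× takes log₂(10) ≈ 3.32 doublings.
3.32 × 12.73 ≈ 42 years.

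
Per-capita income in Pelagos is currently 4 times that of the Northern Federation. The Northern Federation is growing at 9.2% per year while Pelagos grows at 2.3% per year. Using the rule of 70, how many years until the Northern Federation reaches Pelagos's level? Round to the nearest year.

What matters is the difference: 6.9 pp.
Rule of 70 on the gap: the ratio halves every 70/6.9 ≈ 10.14 years.
A 4 times gap closes after 2 halvings: 2 × 10.14 ≈ 20 years.

around 20 years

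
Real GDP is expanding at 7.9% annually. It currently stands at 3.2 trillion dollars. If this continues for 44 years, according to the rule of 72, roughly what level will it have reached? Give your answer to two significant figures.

Doubling time ≈ 72/7.9 = 9.11 years.
44 years is 44/9.11 ≈ 4.83 doublings, a factor of 2^4.83 ≈ 28.44.
3.2 × 28.44 ≈ 91 trillion dollars.

≈ 91 trillion dollars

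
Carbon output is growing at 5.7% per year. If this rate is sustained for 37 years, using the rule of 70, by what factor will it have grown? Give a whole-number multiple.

8 times

Doubling time ≈ 70/5.7 = 12.28 years.
37/12.28 ≈ 3 doublings, so about 2^3 = 8×.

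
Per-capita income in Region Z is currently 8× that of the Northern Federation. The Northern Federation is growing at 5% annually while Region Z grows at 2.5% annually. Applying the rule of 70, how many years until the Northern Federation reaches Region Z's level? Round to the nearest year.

84 years

The growth-rate gap is 5% − 2.5% = 2.5 percentage points.
So the ratio between them halves every 70/2.5 ≈ 28.00 years.
An 8× gap closes after 3 halvings: 3 × 28.00 ≈ 84 years.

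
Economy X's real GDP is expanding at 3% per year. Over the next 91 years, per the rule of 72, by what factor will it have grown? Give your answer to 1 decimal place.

roughly 13.8 times

Doubles every ≈ 24.00 years (72/3).
91 years is 3.79 doublings; 2^3.79 ≈ 13.8×.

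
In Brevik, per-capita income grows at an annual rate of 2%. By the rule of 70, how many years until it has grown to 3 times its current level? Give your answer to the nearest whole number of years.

Doubling time ≈ 70/2 = 35.00 years.
3× is log₂ 3 ≈ 1.58 doublings, so ≈ 1.58 × 35.00 = 55 years.

around 55 years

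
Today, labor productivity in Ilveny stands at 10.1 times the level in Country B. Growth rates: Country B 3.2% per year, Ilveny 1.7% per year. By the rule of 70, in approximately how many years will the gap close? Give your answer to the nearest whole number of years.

about 156 years

Country B gains on Ilveny at 3.2% − 1.7% = 1.5 points a year.
At that relative rate the gap halves every 70/1.5 ≈ 46.67 years.
A 10.1 times gap takes log₂(10.1) ≈ 3.34 halvings to close: 3.34 × 46.67 ≈ 156 years.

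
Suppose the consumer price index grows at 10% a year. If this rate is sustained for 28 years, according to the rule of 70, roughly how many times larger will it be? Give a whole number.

approximately 16 times

Doubling time ≈ 70/10 = 7.00 years.
28/7.00 ≈ 4 doublings, so about 2^4 = 16×.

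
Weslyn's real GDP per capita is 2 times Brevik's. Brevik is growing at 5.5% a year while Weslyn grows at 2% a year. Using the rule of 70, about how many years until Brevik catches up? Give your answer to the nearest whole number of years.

What matters is the difference: 3.5 pp.
Rule of 70 on the gap: the ratio halves every 70/3.5 ≈ 20.00 years.
A 2 times gap closes after 1 halving: 1 × 20.00 ≈ 20 years.

roughly 20 years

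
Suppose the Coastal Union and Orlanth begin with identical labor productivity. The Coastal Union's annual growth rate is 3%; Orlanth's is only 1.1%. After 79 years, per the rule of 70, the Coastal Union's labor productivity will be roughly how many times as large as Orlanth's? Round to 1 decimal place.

about 4.4 times

Rate gap = 3% − 1.1% = 1.9 points.
The ratio doubles every 70/1.9 ≈ 36.84 years.
79/36.84 ≈ 2.14 doublings → ratio ≈ 2^2.14 ≈ 4.4.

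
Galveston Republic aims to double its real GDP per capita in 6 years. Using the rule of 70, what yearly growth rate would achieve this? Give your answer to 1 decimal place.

70 / 6 ≈ 11.67, so about 11.7% per year.

≈ 11.7% per year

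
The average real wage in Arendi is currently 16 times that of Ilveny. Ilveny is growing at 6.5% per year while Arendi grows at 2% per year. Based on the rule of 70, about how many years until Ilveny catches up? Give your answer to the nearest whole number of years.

about 62 years

Ilveny gains on Arendi at 6.5% − 2% = 4.5 points a year.
At that relative rate the gap halves every 70/4.5 ≈ 15.56 years.
A 16 times gap closes after 4 halvings: 4 × 15.56 ≈ 62 years.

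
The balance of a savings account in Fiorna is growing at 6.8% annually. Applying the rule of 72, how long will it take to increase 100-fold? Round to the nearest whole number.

One doubling takes 72/6.8 = 10.59 years.
100× is log₂ 100 ≈ 6.64 doublings, so ≈ 6.64 × 10.59 = 70 years.

roughly 70 years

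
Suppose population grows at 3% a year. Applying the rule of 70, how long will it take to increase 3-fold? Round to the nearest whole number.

roughly 37 years

At 3% it doubles every 70/3 ≈ 23.33 years.
3× is log₂ 3 ≈ 1.58 doublings, so ≈ 1.58 × 23.33 = 37 years.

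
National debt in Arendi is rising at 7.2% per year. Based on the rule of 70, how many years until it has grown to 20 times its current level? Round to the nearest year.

One doubling takes 70/7.2 = 9.72 years.
Reaching 20× takes log₂(20) ≈ 4.32 doublings.
4.32 × 9.72 ≈ 42 years.

42 years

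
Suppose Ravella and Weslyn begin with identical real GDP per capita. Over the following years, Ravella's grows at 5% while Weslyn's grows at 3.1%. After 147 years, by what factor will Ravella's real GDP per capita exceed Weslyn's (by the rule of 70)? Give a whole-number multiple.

approximately 16 times

Only the 1.9-point difference matters.
70/1.9 ≈ 36.84 years per doubling of the ratio; 147 years gives 3.99 doublings, so ≈ 16×.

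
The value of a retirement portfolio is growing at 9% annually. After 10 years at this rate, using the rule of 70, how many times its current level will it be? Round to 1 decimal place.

Doubles every ≈ 7.78 years (70/9).
10 years is 1.29 doublings; 2^1.29 ≈ 2.4×.

2.4 times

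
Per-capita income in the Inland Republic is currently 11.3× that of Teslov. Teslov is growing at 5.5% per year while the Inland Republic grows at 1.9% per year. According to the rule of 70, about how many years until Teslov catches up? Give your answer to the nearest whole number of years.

68 years

What matters is the difference: 3.6 pp.
Rule of 70 on the gap: the ratio halves every 70/3.6 ≈ 19.44 years.
An 11.3× gap takes log₂(11.3) ≈ 3.50 halvings to close: 3.50 × 19.44 ≈ 68 years.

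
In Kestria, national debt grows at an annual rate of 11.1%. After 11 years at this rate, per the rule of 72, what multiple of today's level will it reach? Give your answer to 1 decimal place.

about 3.2 times

Doubles every ≈ 6.49 years (72/11.1).
11 years is 1.69 doublings; 2^1.69 ≈ 3.2×.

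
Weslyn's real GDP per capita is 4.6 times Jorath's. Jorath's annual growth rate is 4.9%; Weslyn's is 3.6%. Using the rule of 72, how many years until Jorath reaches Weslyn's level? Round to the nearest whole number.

122 years

The growth-rate gap is 4.9% − 3.6% = 1.3 percentage points.
So the ratio between them halves every 72/1.3 ≈ 55.38 years.
A 4.6 times gap takes log₂(4.6) ≈ 2.20 halvings to close: 2.20 × 55.38 ≈ 122 years.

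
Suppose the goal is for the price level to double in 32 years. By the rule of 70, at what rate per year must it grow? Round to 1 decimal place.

about 2.2%

70 / 32 ≈ 2.19, so about 2.2% per year.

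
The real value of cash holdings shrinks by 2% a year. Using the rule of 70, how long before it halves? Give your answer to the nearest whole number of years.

Halving time ≈ 70 / 2 = 35.00 → 35 years.

roughly 35 years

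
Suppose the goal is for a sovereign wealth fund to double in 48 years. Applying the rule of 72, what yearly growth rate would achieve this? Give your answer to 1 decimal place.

approximately 1.5% per year

72 / 48 ≈ 1.50, so about 1.5% per year.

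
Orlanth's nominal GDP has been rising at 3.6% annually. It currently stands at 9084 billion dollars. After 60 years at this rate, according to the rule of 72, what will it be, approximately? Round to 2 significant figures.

Doubling time ≈ 72/3.6 = 20.00 years.
60 years is 60/20.00 ≈ 3.00 doublings, a factor of 2^3.00 ≈ 8.00.
9084 × 8.00 ≈ 73000 billion dollars.

about 73000 billion dollars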